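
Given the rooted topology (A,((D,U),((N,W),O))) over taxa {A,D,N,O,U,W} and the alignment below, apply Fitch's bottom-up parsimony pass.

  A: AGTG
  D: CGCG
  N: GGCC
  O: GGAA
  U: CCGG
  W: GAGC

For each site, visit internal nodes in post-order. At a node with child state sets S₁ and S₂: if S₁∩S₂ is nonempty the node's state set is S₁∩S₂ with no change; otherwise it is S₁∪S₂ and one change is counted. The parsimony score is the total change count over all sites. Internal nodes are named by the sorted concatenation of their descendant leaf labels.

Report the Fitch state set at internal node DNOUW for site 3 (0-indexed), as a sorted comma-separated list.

[col 0] DU: children D:{C}, U:{C} ∩→ {C}; cost 0
[col 0] NW: children N:{G}, W:{G} ∩→ {G}; cost 0
[col 0] NOW: children NW:{G}, O:{G} ∩→ {G}; cost 0
[col 0] DNOUW: children DU:{C}, NOW:{G} ∪→ {C,G}; cost 1
[col 0] ADNOUW: children A:{A}, DNOUW:{C,G} ∪→ {A,C,G}; cost 1
[col 1] DU: children D:{G}, U:{C} ∪→ {C,G}; cost 1
[col 1] NW: children N:{G}, W:{A} ∪→ {A,G}; cost 1
[col 1] NOW: children NW:{A,G}, O:{G} ∩→ {G}; cost 0
[col 1] DNOUW: children DU:{C,G}, NOW:{G} ∩→ {G}; cost 0
[col 1] ADNOUW: children A:{G}, DNOUW:{G} ∩→ {G}; cost 0
[col 2] DU: children D:{C}, U:{G} ∪→ {C,G}; cost 1
[col 2] NW: children N:{C}, W:{G} ∪→ {C,G}; cost 1
[col 2] NOW: children NW:{C,G}, O:{A} ∪→ {A,C,G}; cost 1
[col 2] DNOUW: children DU:{C,G}, NOW:{A,C,G} ∩→ {C,G}; cost 0
[col 2] ADNOUW: children A:{T}, DNOUW:{C,G} ∪→ {C,G,T}; cost 1
[col 3] DU: children D:{G}, U:{G} ∩→ {G}; cost 0
[col 3] NW: children N:{C}, W:{C} ∩→ {C}; cost 0
[col 3] NOW: children NW:{C}, O:{A} ∪→ {A,C}; cost 1
[col 3] DNOUW: children DU:{G}, NOW:{A,C} ∪→ {A,C,G}; cost 1
[col 3] ADNOUW: children A:{G}, DNOUW:{A,C,G} ∩→ {G}; cost 0
per-site changes: [2, 2, 4, 2]; total = 10

A,C,G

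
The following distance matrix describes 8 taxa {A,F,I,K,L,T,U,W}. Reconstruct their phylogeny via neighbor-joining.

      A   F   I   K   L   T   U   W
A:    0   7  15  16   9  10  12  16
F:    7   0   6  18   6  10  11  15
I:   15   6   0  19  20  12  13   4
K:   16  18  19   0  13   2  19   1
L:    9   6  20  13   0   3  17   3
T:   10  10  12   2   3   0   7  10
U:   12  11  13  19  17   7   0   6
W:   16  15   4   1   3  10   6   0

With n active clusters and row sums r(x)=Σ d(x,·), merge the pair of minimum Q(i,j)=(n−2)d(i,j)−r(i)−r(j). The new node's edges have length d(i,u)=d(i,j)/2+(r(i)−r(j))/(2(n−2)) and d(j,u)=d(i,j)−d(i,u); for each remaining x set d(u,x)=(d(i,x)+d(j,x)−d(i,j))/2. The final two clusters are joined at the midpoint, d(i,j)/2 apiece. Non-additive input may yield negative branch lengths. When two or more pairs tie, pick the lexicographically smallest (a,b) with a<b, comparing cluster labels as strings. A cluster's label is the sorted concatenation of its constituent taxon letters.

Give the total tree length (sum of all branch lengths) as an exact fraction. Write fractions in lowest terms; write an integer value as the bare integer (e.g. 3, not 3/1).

521/16

iteration 1: select K,W (d=1, Q=-137); attach at lengths (13/4, -9/4); label the merged cluster KW
  updated: d(A,KW)=31/2, d(F,KW)=16, d(I,KW)=11, d(KW,L)=15/2, d(KW,T)=11/2, d(KW,U)=12
iteration 2: select F,I (d=6, Q=-103); attach at lengths (9/10, 51/10); label the merged cluster FI
  updated: d(A,FI)=8, d(FI,KW)=21/2, d(FI,L)=10, d(FI,T)=8, d(FI,U)=9
iteration 3: select A,FI (d=8, Q=-68); attach at lengths (41/8, 23/8); label the merged cluster AFI
  updated: d(AFI,KW)=9, d(AFI,L)=11/2, d(AFI,T)=5, d(AFI,U)=13/2
iteration 4: select AFI,U (d=13/2, Q=-49); attach at lengths (1/2, 6); label the merged cluster AFIU
  updated: d(AFIU,KW)=29/4, d(AFIU,L)=8, d(AFIU,T)=11/4
iteration 5: select AFIU,KW (d=29/4, Q=-95/4); attach at lengths (49/16, 67/16); label the merged cluster AFIKUW
  updated: d(AFIKUW,L)=33/8, d(AFIKUW,T)=1/2
iteration 6: select AFIKUW,L (d=33/8, Q=-61/8); attach at lengths (13/16, 53/16); label the merged cluster AFIKLUW
  updated: d(AFIKLUW,T)=-5/16
iteration 7: select AFIKLUW,T (d=-5/16); attach at lengths (-5/32, -5/32); label the merged cluster AFIKLTUW
final tree: (((((A:41/8,(F:9/10,I:51/10):23/8):1/2,U:6):49/16,(K:13/4,W:-9/4):67/16):13/16,L:53/16):-5/32,T:-5/32)
total length: 521/16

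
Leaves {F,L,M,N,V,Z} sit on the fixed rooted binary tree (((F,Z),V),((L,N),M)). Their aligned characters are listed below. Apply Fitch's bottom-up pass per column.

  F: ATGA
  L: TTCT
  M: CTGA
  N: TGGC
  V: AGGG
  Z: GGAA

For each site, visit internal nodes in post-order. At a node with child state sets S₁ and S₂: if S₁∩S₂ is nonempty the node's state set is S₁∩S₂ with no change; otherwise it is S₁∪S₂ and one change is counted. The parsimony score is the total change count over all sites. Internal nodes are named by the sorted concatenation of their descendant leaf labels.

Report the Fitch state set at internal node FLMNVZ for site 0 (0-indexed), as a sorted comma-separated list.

A,C,T

site 0, node FZ: F={A} ∪ Z={G} → {A,G} (+1)
site 0, node FVZ: FZ={A,G} ∩ V={A} → {A} (+0)
site 0, node LN: L={T} ∩ N={T} → {T} (+0)
site 0, node LMN: LN={T} ∪ M={C} → {C,T} (+1)
site 0, node FLMNVZ: FVZ={A} ∪ LMN={C,T} → {A,C,T} (+1)
site 1, node FZ: F={T} ∪ Z={G} → {G,T} (+1)
site 1, node FVZ: FZ={G,T} ∩ V={G} → {G} (+0)
site 1, node LN: L={T} ∪ N={G} → {G,T} (+1)
site 1, node LMN: LN={G,T} ∩ M={T} → {T} (+0)
site 1, node FLMNVZ: FVZ={G} ∪ LMN={T} → {G,T} (+1)
site 2, node FZ: F={G} ∪ Z={A} → {A,G} (+1)
site 2, node FVZ: FZ={A,G} ∩ V={G} → {G} (+0)
site 2, node LN: L={C} ∪ N={G} → {C,G} (+1)
site 2, node LMN: LN={C,G} ∩ M={G} → {G} (+0)
site 2, node FLMNVZ: FVZ={G} ∩ LMN={G} → {G} (+0)
site 3, node FZ: F={A} ∩ Z={A} → {A} (+0)
site 3, node FVZ: FZ={A} ∪ V={G} → {A,G} (+1)
site 3, node LN: L={T} ∪ N={C} → {C,T} (+1)
site 3, node LMN: LN={C,T} ∪ M={A} → {A,C,T} (+1)
site 3, node FLMNVZ: FVZ={A,G} ∩ LMN={A,C,T} → {A} (+0)
per-site changes: [3, 3, 2, 3]; total = 11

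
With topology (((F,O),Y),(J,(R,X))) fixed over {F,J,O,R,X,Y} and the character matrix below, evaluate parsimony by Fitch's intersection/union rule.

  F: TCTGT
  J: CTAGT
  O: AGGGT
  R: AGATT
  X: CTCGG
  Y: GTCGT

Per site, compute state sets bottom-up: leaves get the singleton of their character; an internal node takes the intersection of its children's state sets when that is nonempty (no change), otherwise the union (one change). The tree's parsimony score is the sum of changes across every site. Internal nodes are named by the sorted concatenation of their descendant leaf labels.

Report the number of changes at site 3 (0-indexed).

1

FO@0: {T} ∪ {A} = {A,T} (union, +1)
FOY@0: {A,T} ∪ {G} = {A,G,T} (union, +1)
RX@0: {A} ∪ {C} = {A,C} (union, +1)
JRX@0: {C} ∩ {A,C} = {C} (intersection, +0)
FJORXY@0: {A,G,T} ∪ {C} = {A,C,G,T} (union, +1)
FO@1: {C} ∪ {G} = {C,G} (union, +1)
FOY@1: {C,G} ∪ {T} = {C,G,T} (union, +1)
RX@1: {G} ∪ {T} = {G,T} (union, +1)
JRX@1: {T} ∩ {G,T} = {T} (intersection, +0)
FJORXY@1: {C,G,T} ∩ {T} = {T} (intersection, +0)
FO@2: {T} ∪ {G} = {G,T} (union, +1)
FOY@2: {G,T} ∪ {C} = {C,G,T} (union, +1)
RX@2: {A} ∪ {C} = {A,C} (union, +1)
JRX@2: {A} ∩ {A,C} = {A} (intersection, +0)
FJORXY@2: {C,G,T} ∪ {A} = {A,C,G,T} (union, +1)
FO@3: {G} ∩ {G} = {G} (intersection, +0)
FOY@3: {G} ∩ {G} = {G} (intersection, +0)
RX@3: {T} ∪ {G} = {G,T} (union, +1)
JRX@3: {G} ∩ {G,T} = {G} (intersection, +0)
FJORXY@3: {G} ∩ {G} = {G} (intersection, +0)
FO@4: {T} ∩ {T} = {T} (intersection, +0)
FOY@4: {T} ∩ {T} = {T} (intersection, +0)
RX@4: {T} ∪ {G} = {G,T} (union, +1)
JRX@4: {T} ∩ {G,T} = {T} (intersection, +0)
FJORXY@4: {T} ∩ {T} = {T} (intersection, +0)
per-site changes: [4, 3, 4, 1, 1]; total = 13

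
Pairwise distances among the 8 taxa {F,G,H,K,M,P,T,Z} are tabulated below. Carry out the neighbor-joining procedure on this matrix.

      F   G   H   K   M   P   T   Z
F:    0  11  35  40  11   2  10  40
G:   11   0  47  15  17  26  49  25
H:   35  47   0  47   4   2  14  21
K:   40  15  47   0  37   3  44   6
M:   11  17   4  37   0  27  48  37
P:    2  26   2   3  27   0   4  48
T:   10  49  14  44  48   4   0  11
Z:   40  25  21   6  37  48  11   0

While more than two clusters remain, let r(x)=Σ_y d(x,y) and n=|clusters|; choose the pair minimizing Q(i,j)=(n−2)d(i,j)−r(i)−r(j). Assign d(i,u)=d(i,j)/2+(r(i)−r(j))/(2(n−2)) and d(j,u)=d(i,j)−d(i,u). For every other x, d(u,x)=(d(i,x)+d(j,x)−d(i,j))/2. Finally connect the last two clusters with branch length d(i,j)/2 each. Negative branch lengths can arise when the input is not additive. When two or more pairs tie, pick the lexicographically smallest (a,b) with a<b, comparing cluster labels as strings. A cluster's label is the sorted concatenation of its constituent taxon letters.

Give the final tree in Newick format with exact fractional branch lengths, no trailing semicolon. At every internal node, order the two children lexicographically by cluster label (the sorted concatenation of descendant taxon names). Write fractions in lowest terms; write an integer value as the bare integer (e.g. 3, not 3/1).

iteration 1: select K,Z (d=6, Q=-344); attach at lengths (10/3, 8/3); label the merged cluster KZ
  updated: d(F,KZ)=37, d(G,KZ)=17, d(H,KZ)=31, d(KZ,M)=34, d(KZ,P)=45/2, d(KZ,T)=49/2
iteration 2: select H,M (d=4, Q=-254); attach at lengths (6/5, 14/5); label the merged cluster HM
  updated: d(F,HM)=21, d(G,HM)=30, d(HM,KZ)=61/2, d(HM,P)=25/2, d(HM,T)=29
iteration 3: select G,KZ (d=17, Q=-393/2); attach at lengths (139/16, 133/16); label the merged cluster GKZ
  updated: d(F,GKZ)=31/2, d(GKZ,HM)=87/4, d(GKZ,P)=63/4, d(GKZ,T)=113/4
iteration 4: select GKZ,HM (d=87/4, Q=-401/4); attach at lengths (83/8, 91/8); label the merged cluster GHKMZ
  updated: d(F,GHKMZ)=59/8, d(GHKMZ,P)=13/4, d(GHKMZ,T)=71/4
iteration 5: select F,GHKMZ (d=59/8, Q=-33); attach at lengths (23/16, 95/16); label the merged cluster FGHKMZ
  updated: d(FGHKMZ,P)=-17/16, d(FGHKMZ,T)=163/16
iteration 6: select FGHKMZ,P (d=-17/16, Q=-105/8); attach at lengths (41/16, -29/8); label the merged cluster FGHKMPZ
  updated: d(FGHKMPZ,T)=61/8
iteration 7: select FGHKMPZ,T (d=61/8); attach at lengths (61/16, 61/16); label the merged cluster FGHKMPTZ
final tree: (((F:23/16,((G:139/16,(K:10/3,Z:8/3):133/16):83/8,(H:6/5,M:14/5):91/8):95/16):41/16,P:-29/8):61/16,T:61/16)
total length: 1003/16

(((F:23/16,((G:139/16,(K:10/3,Z:8/3):133/16):83/8,(H:6/5,M:14/5):91/8):95/16):41/16,P:-29/8):61/16,T:61/16)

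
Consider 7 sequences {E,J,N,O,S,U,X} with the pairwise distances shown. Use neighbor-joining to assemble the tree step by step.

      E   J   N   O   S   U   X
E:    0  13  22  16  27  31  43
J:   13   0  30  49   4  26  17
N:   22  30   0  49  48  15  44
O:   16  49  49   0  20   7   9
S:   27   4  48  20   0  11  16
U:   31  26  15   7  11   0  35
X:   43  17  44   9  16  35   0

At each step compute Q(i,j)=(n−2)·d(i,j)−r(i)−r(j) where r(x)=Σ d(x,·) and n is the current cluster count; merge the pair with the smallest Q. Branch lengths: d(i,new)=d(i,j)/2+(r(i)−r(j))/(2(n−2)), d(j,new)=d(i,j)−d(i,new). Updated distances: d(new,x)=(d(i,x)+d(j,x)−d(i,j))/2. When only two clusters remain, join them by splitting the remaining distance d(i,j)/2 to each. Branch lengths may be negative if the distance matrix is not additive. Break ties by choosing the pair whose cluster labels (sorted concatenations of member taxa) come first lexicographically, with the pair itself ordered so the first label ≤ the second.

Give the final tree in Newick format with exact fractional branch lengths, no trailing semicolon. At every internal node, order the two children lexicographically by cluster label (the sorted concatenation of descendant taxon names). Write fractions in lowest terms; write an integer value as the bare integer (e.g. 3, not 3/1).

iteration 1: select O,X (d=9, Q=-269); attach at lengths (31/10, 59/10); label the merged cluster OX
  updated: d(E,OX)=25, d(J,OX)=57/2, d(N,OX)=42, d(OX,S)=27/2, d(OX,U)=33/2
iteration 2: select N,U (d=15, Q=-393/2); attach at lengths (235/16, 5/16); label the merged cluster NU
  updated: d(E,NU)=19, d(J,NU)=41/2, d(NU,OX)=87/4, d(NU,S)=22
iteration 3: select J,S (d=4, Q=-241/2); attach at lengths (23/12, 25/12); label the merged cluster JS
  updated: d(E,JS)=18, d(JS,NU)=77/4, d(JS,OX)=19
iteration 4: select E,NU (d=19, Q=-84); attach at lengths (10, 9); label the merged cluster ENU
  updated: d(ENU,JS)=73/8, d(ENU,OX)=111/8
iteration 5: select ENU,JS (d=73/8, Q=-42); attach at lengths (2, 57/8); label the merged cluster EJNSU
  updated: d(EJNSU,OX)=95/8
iteration 6: select EJNSU,OX (d=95/8); attach at lengths (95/16, 95/16); label the merged cluster EJNOSUX
final tree: (((E:10,(N:235/16,U:5/16):9):2,(J:23/12,S:25/12):57/8):95/16,(O:31/10,X:59/10):95/16)
total length: 68

(((E:10,(N:235/16,U:5/16):9):2,(J:23/12,S:25/12):57/8):95/16,(O:31/10,X:59/10):95/16)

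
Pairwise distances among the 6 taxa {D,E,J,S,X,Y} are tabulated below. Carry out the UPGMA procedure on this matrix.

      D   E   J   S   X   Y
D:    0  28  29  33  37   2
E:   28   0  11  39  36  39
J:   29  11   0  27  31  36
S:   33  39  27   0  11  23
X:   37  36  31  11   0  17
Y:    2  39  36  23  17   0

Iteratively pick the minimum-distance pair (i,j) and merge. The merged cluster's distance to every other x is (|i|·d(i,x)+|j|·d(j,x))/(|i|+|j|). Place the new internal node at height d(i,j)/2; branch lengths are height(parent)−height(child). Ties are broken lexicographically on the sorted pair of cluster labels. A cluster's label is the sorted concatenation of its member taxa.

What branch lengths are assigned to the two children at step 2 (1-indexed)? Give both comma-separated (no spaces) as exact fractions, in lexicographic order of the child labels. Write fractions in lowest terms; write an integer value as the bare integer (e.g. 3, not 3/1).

1. join D+Y (d=2) ⇒ DY; edges |D|=1, |Y|=1
  updated: d(DY,E)=67/2, d(DY,J)=65/2, d(DY,S)=28, d(DY,X)=27
2. join E+J (d=11) ⇒ EJ; edges |E|=11/2, |J|=11/2
  updated: d(DY,EJ)=33, d(EJ,S)=33, d(EJ,X)=67/2
3. join S+X (d=11) ⇒ SX; edges |S|=11/2, |X|=11/2
  updated: d(DY,SX)=55/2, d(EJ,SX)=133/4
4. join DY+SX (d=55/2) ⇒ DSXY; edges |DY|=51/4, |SX|=33/4
  updated: d(DSXY,EJ)=265/8
5. join DSXY+EJ (d=265/8) ⇒ DEJSXY; edges |DSXY|=45/16, |EJ|=177/16
final tree: (((D:1,Y:1):51/4,(S:11/2,X:11/2):33/4):45/16,(E:11/2,J:11/2):177/16)
total length: 471/8

11/2,11/2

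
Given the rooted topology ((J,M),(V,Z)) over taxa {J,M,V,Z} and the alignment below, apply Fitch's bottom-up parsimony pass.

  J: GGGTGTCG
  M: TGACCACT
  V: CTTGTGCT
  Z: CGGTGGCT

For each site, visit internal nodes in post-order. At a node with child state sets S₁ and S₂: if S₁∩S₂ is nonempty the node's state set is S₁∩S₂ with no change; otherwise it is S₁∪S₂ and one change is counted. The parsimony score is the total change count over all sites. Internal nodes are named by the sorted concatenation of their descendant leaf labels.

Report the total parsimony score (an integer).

12

[col 0] JM: children J:{G}, M:{T} ∪→ {G,T}; cost 1
[col 0] VZ: children V:{C}, Z:{C} ∩→ {C}; cost 0
[col 0] JMVZ: children JM:{G,T}, VZ:{C} ∪→ {C,G,T}; cost 1
[col 1] JM: children J:{G}, M:{G} ∩→ {G}; cost 0
[col 1] VZ: children V:{T}, Z:{G} ∪→ {G,T}; cost 1
[col 1] JMVZ: children JM:{G}, VZ:{G,T} ∩→ {G}; cost 0
[col 2] JM: children J:{G}, M:{A} ∪→ {A,G}; cost 1
[col 2] VZ: children V:{T}, Z:{G} ∪→ {G,T}; cost 1
[col 2] JMVZ: children JM:{A,G}, VZ:{G,T} ∩→ {G}; cost 0
[col 3] JM: children J:{T}, M:{C} ∪→ {C,T}; cost 1
[col 3] VZ: children V:{G}, Z:{T} ∪→ {G,T}; cost 1
[col 3] JMVZ: children JM:{C,T}, VZ:{G,T} ∩→ {T}; cost 0
[col 4] JM: children J:{G}, M:{C} ∪→ {C,G}; cost 1
[col 4] VZ: children V:{T}, Z:{G} ∪→ {G,T}; cost 1
[col 4] JMVZ: children JM:{C,G}, VZ:{G,T} ∩→ {G}; cost 0
[col 5] JM: children J:{T}, M:{A} ∪→ {A,T}; cost 1
[col 5] VZ: children V:{G}, Z:{G} ∩→ {G}; cost 0
[col 5] JMVZ: children JM:{A,T}, VZ:{G} ∪→ {A,G,T}; cost 1
[col 6] JM: children J:{C}, M:{C} ∩→ {C}; cost 0
[col 6] VZ: children V:{C}, Z:{C} ∩→ {C}; cost 0
[col 6] JMVZ: children JM:{C}, VZ:{C} ∩→ {C}; cost 0
[col 7] JM: children J:{G}, M:{T} ∪→ {G,T}; cost 1
[col 7] VZ: children V:{T}, Z:{T} ∩→ {T}; cost 0
[col 7] JMVZ: children JM:{G,T}, VZ:{T} ∩→ {T}; cost 0
per-site changes: [2, 1, 2, 2, 2, 2, 0, 1]; total = 12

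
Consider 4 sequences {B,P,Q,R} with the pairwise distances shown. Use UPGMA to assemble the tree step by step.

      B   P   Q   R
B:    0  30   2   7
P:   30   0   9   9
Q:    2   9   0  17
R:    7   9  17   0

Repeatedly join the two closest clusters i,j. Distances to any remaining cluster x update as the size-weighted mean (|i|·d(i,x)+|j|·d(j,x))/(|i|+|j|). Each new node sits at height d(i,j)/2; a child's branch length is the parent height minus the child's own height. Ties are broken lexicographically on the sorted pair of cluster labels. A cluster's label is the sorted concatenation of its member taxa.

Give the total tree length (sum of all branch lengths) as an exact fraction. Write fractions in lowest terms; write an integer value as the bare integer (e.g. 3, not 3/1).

85/4

1. join B+Q (d=2) ⇒ BQ; edges |B|=1, |Q|=1
  updated: d(BQ,P)=39/2, d(BQ,R)=12
2. join P+R (d=9) ⇒ PR; edges |P|=9/2, |R|=9/2
  updated: d(BQ,PR)=63/4
3. join BQ+PR (d=63/4) ⇒ BPQR; edges |BQ|=55/8, |PR|=27/8
final tree: ((B:1,Q:1):55/8,(P:9/2,R:9/2):27/8)
total length: 85/4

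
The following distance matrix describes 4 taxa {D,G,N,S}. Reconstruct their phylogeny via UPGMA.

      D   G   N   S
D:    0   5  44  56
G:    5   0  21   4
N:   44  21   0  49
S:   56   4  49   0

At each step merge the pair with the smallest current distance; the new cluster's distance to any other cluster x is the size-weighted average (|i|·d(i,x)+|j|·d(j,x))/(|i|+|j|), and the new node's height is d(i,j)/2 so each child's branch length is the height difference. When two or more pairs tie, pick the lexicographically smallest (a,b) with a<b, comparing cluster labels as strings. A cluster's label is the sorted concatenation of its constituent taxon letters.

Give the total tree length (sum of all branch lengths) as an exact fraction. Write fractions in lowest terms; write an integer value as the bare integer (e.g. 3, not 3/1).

1. join G+S (d=4) ⇒ GS; edges |G|=2, |S|=2
  updated: d(D,GS)=61/2, d(GS,N)=35
2. join D+GS (d=61/2) ⇒ DGS; edges |D|=61/4, |GS|=53/4
  updated: d(DGS,N)=38
3. join DGS+N (d=38) ⇒ DGNS; edges |DGS|=15/4, |N|=19
final tree: ((D:61/4,(G:2,S:2):53/4):15/4,N:19)
total length: 221/4

221/4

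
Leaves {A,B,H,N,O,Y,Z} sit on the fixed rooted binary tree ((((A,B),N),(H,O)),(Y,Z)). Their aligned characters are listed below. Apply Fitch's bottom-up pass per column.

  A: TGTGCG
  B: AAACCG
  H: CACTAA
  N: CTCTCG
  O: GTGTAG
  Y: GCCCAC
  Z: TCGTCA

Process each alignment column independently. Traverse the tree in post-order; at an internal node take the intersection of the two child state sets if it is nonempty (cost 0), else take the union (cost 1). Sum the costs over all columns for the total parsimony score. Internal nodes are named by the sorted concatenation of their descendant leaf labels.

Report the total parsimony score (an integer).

[col 0] AB: children A:{T}, B:{A} ∪→ {A,T}; cost 1
[col 0] ABN: children AB:{A,T}, N:{C} ∪→ {A,C,T}; cost 1
[col 0] HO: children H:{C}, O:{G} ∪→ {C,G}; cost 1
[col 0] ABHNO: children ABN:{A,C,T}, HO:{C,G} ∩→ {C}; cost 0
[col 0] YZ: children Y:{G}, Z:{T} ∪→ {G,T}; cost 1
[col 0] ABHNOYZ: children ABHNO:{C}, YZ:{G,T} ∪→ {C,G,T}; cost 1
[col 1] AB: children A:{G}, B:{A} ∪→ {A,G}; cost 1
[col 1] ABN: children AB:{A,G}, N:{T} ∪→ {A,G,T}; cost 1
[col 1] HO: children H:{A}, O:{T} ∪→ {A,T}; cost 1
[col 1] ABHNO: children ABN:{A,G,T}, HO:{A,T} ∩→ {A,T}; cost 0
[col 1] YZ: children Y:{C}, Z:{C} ∩→ {C}; cost 0
[col 1] ABHNOYZ: children ABHNO:{A,T}, YZ:{C} ∪→ {A,C,T}; cost 1
[col 2] AB: children A:{T}, B:{A} ∪→ {A,T}; cost 1
[col 2] ABN: children AB:{A,T}, N:{C} ∪→ {A,C,T}; cost 1
[col 2] HO: children H:{C}, O:{G} ∪→ {C,G}; cost 1
[col 2] ABHNO: children ABN:{A,C,T}, HO:{C,G} ∩→ {C}; cost 0
[col 2] YZ: children Y:{C}, Z:{G} ∪→ {C,G}; cost 1
[col 2] ABHNOYZ: children ABHNO:{C}, YZ:{C,G} ∩→ {C}; cost 0
[col 3] AB: children A:{G}, B:{C} ∪→ {C,G}; cost 1
[col 3] ABN: children AB:{C,G}, N:{T} ∪→ {C,G,T}; cost 1
[col 3] HO: children H:{T}, O:{T} ∩→ {T}; cost 0
[col 3] ABHNO: children ABN:{C,G,T}, HO:{T} ∩→ {T}; cost 0
[col 3] YZ: children Y:{C}, Z:{T} ∪→ {C,T}; cost 1
[col 3] ABHNOYZ: children ABHNO:{T}, YZ:{C,T} ∩→ {T}; cost 0
[col 4] AB: children A:{C}, B:{C} ∩→ {C}; cost 0
[col 4] ABN: children AB:{C}, N:{C} ∩→ {C}; cost 0
[col 4] HO: children H:{A}, O:{A} ∩→ {A}; cost 0
[col 4] ABHNO: children ABN:{C}, HO:{A} ∪→ {A,C}; cost 1
[col 4] YZ: children Y:{A}, Z:{C} ∪→ {A,C}; cost 1
[col 4] ABHNOYZ: children ABHNO:{A,C}, YZ:{A,C} ∩→ {A,C}; cost 0
[col 5] AB: children A:{G}, B:{G} ∩→ {G}; cost 0
[col 5] ABN: children AB:{G}, N:{G} ∩→ {G}; cost 0
[col 5] HO: children H:{A}, O:{G} ∪→ {A,G}; cost 1
[col 5] ABHNO: children ABN:{G}, HO:{A,G} ∩→ {G}; cost 0
[col 5] YZ: children Y:{C}, Z:{A} ∪→ {A,C}; cost 1
[col 5] ABHNOYZ: children ABHNO:{G}, YZ:{A,C} ∪→ {A,C,G}; cost 1
per-site changes: [5, 4, 4, 3, 2, 3]; total = 21

21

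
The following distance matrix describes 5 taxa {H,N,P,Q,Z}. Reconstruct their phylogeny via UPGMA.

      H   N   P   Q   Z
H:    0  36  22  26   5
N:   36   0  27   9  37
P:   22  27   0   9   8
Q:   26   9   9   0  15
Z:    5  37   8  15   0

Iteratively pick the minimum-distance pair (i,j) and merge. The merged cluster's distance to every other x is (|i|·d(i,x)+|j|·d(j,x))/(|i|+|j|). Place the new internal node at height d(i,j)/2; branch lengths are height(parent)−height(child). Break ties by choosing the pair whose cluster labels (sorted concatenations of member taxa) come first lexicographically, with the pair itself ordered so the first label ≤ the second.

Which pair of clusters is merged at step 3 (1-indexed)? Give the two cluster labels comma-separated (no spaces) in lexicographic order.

step 1: merge (H,Z) at d=5; branch lengths H→5/2, Z→5/2; new cluster HZ
  updated: d(HZ,N)=73/2, d(HZ,P)=15, d(HZ,Q)=41/2
step 2: merge (N,Q) at d=9; branch lengths N→9/2, Q→9/2; new cluster NQ
  updated: d(HZ,NQ)=57/2, d(NQ,P)=18
step 3: merge (HZ,P) at d=15; branch lengths HZ→5, P→15/2; new cluster HPZ
  updated: d(HPZ,NQ)=25
step 4: merge (HPZ,NQ) at d=25; branch lengths HPZ→5, NQ→8; new cluster HNPQZ
final tree: (((H:5/2,Z:5/2):5,P:15/2):5,(N:9/2,Q:9/2):8)
total length: 79/2

HZ,P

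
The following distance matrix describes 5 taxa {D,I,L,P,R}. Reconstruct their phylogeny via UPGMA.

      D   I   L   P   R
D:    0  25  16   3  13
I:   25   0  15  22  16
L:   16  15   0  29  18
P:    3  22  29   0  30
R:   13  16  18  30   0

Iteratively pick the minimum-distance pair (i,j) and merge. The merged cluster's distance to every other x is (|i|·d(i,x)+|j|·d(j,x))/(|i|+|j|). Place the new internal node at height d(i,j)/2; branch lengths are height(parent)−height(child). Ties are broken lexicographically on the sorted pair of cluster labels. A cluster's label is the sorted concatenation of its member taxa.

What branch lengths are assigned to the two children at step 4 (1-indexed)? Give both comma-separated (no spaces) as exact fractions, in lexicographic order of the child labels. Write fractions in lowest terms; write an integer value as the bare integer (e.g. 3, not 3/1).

iteration 1: select D,P (d=3); attach at lengths (3/2, 3/2); label the merged cluster DP
  updated: d(DP,I)=47/2, d(DP,L)=45/2, d(DP,R)=43/2
iteration 2: select I,L (d=15); attach at lengths (15/2, 15/2); label the merged cluster IL
  updated: d(DP,IL)=23, d(IL,R)=17
iteration 3: select IL,R (d=17); attach at lengths (1, 17/2); label the merged cluster ILR
  updated: d(DP,ILR)=45/2
iteration 4: select DP,ILR (d=45/2); attach at lengths (39/4, 11/4); label the merged cluster DILPR
final tree: ((D:3/2,P:3/2):39/4,((I:15/2,L:15/2):1,R:17/2):11/4)
total length: 40

39/4,11/4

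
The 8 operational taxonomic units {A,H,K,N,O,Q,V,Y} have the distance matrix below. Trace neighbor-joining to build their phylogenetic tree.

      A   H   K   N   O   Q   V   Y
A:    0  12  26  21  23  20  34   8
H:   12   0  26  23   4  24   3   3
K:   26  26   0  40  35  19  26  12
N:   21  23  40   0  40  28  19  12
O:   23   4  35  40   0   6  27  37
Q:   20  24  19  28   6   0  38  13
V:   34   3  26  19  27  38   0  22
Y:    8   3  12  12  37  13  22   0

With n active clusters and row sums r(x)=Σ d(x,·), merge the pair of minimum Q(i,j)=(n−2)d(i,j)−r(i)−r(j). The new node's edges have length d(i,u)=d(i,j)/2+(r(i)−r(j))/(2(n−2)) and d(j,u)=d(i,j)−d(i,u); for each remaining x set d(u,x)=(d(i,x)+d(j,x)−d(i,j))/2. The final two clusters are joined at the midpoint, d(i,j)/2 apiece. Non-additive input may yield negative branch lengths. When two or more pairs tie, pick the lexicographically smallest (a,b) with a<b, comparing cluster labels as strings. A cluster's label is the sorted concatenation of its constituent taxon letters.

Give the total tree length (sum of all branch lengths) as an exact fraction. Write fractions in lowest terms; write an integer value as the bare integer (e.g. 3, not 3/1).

step 1: merge (O,Q) at d=6, Q=-284; branch lengths O→5, Q→1; new cluster OQ
  updated: d(A,OQ)=37/2, d(H,OQ)=11, d(K,OQ)=24, d(N,OQ)=31, d(OQ,V)=59/2, d(OQ,Y)=22
step 2: merge (H,V) at d=3, Q=-393/2; branch lengths H→-81/20, V→141/20; new cluster HV
  updated: d(A,HV)=43/2, d(HV,K)=49/2, d(HV,N)=39/2, d(HV,OQ)=75/4, d(HV,Y)=11
step 3: merge (K,OQ) at d=24, Q=-579/4; branch lengths K→433/32, OQ→335/32; new cluster KOQ
  updated: d(A,KOQ)=41/4, d(HV,KOQ)=77/8, d(KOQ,N)=47/2, d(KOQ,Y)=5
step 4: merge (HV,KOQ) at d=77/8, Q=-649/8; branch lengths HV→337/48, KOQ→125/48; new cluster HKOQV
  updated: d(A,HKOQV)=177/16, d(HKOQV,N)=267/16, d(HKOQV,Y)=51/16
step 5: merge (A,HKOQV) at d=177/16, Q=-391/8; branch lengths A→125/16, HKOQV→13/4; new cluster AHKOQV
  updated: d(AHKOQV,N)=213/16, d(AHKOQV,Y)=1/16
step 6: merge (AHKOQV,N) at d=213/16, Q=-203/8; branch lengths AHKOQV→11/16, N→101/8; new cluster AHKNOQV
  updated: d(AHKNOQV,Y)=-5/8
step 7: merge (AHKNOQV,Y) at d=-5/8; branch lengths AHKNOQV→-5/16, Y→-5/16; new cluster AHKNOQVY
final tree: (((A:125/16,((H:-81/20,V:141/20):337/48,(K:433/32,(O:5,Q:1):335/32):125/48):13/4):11/16,N:101/8):-5/16,Y:-5/16)
total length: 531/8

531/8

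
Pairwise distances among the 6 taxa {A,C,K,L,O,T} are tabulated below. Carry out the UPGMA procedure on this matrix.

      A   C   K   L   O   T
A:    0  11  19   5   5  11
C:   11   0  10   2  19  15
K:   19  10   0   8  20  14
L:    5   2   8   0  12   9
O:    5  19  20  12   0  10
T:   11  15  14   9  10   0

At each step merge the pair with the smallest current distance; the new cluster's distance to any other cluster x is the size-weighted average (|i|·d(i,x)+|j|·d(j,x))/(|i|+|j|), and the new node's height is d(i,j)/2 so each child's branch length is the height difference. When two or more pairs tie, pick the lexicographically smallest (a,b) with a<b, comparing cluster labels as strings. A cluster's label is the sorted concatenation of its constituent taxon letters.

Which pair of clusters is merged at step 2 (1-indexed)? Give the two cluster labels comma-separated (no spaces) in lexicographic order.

A,O

step 1: merge (C,L) at d=2; branch lengths C→1, L→1; new cluster CL
  updated: d(A,CL)=8, d(CL,K)=9, d(CL,O)=31/2, d(CL,T)=12
step 2: merge (A,O) at d=5; branch lengths A→5/2, O→5/2; new cluster AO
  updated: d(AO,CL)=47/4, d(AO,K)=39/2, d(AO,T)=21/2
step 3: merge (CL,K) at d=9; branch lengths CL→7/2, K→9/2; new cluster CKL
  updated: d(AO,CKL)=43/3, d(CKL,T)=38/3
step 4: merge (AO,T) at d=21/2; branch lengths AO→11/4, T→21/4; new cluster AOT
  updated: d(AOT,CKL)=124/9
step 5: merge (AOT,CKL) at d=124/9; branch lengths AOT→59/36, CKL→43/18; new cluster ACKLOT
final tree: (((A:5/2,O:5/2):11/4,T:21/4):59/36,((C:1,L:1):7/2,K:9/2):43/18)
total length: 973/36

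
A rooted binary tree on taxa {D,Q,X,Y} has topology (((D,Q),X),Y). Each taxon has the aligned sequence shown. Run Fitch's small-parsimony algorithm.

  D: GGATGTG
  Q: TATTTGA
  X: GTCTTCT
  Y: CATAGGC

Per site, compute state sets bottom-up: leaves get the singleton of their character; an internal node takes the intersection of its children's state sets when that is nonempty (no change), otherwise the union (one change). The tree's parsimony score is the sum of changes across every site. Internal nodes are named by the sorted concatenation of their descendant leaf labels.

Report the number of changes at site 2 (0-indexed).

2

[col 0] DQ: children D:{G}, Q:{T} ∪→ {G,T}; cost 1
[col 0] DQX: children DQ:{G,T}, X:{G} ∩→ {G}; cost 0
[col 0] DQXY: children DQX:{G}, Y:{C} ∪→ {C,G}; cost 1
[col 1] DQ: children D:{G}, Q:{A} ∪→ {A,G}; cost 1
[col 1] DQX: children DQ:{A,G}, X:{T} ∪→ {A,G,T}; cost 1
[col 1] DQXY: children DQX:{A,G,T}, Y:{A} ∩→ {A}; cost 0
[col 2] DQ: children D:{A}, Q:{T} ∪→ {A,T}; cost 1
[col 2] DQX: children DQ:{A,T}, X:{C} ∪→ {A,C,T}; cost 1
[col 2] DQXY: children DQX:{A,C,T}, Y:{T} ∩→ {T}; cost 0
[col 3] DQ: children D:{T}, Q:{T} ∩→ {T}; cost 0
[col 3] DQX: children DQ:{T}, X:{T} ∩→ {T}; cost 0
[col 3] DQXY: children DQX:{T}, Y:{A} ∪→ {A,T}; cost 1
[col 4] DQ: children D:{G}, Q:{T} ∪→ {G,T}; cost 1
[col 4] DQX: children DQ:{G,T}, X:{T} ∩→ {T}; cost 0
[col 4] DQXY: children DQX:{T}, Y:{G} ∪→ {G,T}; cost 1
[col 5] DQ: children D:{T}, Q:{G} ∪→ {G,T}; cost 1
[col 5] DQX: children DQ:{G,T}, X:{C} ∪→ {C,G,T}; cost 1
[col 5] DQXY: children DQX:{C,G,T}, Y:{G} ∩→ {G}; cost 0
[col 6] DQ: children D:{G}, Q:{A} ∪→ {A,G}; cost 1
[col 6] DQX: children DQ:{A,G}, X:{T} ∪→ {A,G,T}; cost 1
[col 6] DQXY: children DQX:{A,G,T}, Y:{C} ∪→ {A,C,G,T}; cost 1
per-site changes: [2, 2, 2, 1, 2, 2, 3]; total = 14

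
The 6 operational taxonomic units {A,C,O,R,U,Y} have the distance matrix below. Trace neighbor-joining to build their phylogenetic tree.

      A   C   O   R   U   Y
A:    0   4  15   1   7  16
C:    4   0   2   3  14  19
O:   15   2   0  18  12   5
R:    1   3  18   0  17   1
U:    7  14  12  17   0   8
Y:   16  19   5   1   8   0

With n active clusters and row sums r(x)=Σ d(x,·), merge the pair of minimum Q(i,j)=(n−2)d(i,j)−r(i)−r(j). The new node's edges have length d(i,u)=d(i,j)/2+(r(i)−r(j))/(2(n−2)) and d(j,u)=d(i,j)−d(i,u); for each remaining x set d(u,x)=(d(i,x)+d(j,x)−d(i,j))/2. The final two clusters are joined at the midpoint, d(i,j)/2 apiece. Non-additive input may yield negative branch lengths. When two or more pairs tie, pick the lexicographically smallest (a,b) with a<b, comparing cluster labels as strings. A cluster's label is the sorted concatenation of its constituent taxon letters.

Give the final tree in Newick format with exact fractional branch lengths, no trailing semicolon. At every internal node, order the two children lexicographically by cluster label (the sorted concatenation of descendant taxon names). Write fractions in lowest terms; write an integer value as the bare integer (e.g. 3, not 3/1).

(((A:13/8,U:43/8):7/4,(C:-1/4,O:9/4):5):19/8,(R:-3/4,Y:7/4):19/8)

step 1: merge (C,O) at d=2, Q=-86; branch lengths C→-1/4, O→9/4; new cluster CO
  updated: d(A,CO)=17/2, d(CO,R)=19/2, d(CO,U)=12, d(CO,Y)=11
step 2: merge (R,Y) at d=1, Q=-123/2; branch lengths R→-3/4, Y→7/4; new cluster RY
  updated: d(A,RY)=8, d(CO,RY)=39/4, d(RY,U)=12
step 3: merge (A,U) at d=7, Q=-81/2; branch lengths A→13/8, U→43/8; new cluster AU
  updated: d(AU,CO)=27/4, d(AU,RY)=13/2
step 4: merge (AU,CO) at d=27/4, Q=-23; branch lengths AU→7/4, CO→5; new cluster ACOU
  updated: d(ACOU,RY)=19/4
step 5: merge (ACOU,RY) at d=19/4; branch lengths ACOU→19/8, RY→19/8; new cluster ACORUY
final tree: (((A:13/8,U:43/8):7/4,(C:-1/4,O:9/4):5):19/8,(R:-3/4,Y:7/4):19/8)
total length: 43/2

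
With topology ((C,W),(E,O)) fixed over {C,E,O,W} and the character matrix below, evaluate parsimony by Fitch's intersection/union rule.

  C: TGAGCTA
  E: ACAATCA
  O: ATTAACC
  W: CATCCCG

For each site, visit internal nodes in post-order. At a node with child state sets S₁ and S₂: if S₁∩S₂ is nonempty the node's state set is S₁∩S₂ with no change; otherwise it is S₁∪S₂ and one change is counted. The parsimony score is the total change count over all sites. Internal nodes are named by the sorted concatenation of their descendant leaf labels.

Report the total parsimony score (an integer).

14

CW@0: {T} ∪ {C} = {C,T} (union, +1)
EO@0: {A} ∩ {A} = {A} (intersection, +0)
CEOW@0: {C,T} ∪ {A} = {A,C,T} (union, +1)
CW@1: {G} ∪ {A} = {A,G} (union, +1)
EO@1: {C} ∪ {T} = {C,T} (union, +1)
CEOW@1: {A,G} ∪ {C,T} = {A,C,G,T} (union, +1)
CW@2: {A} ∪ {T} = {A,T} (union, +1)
EO@2: {A} ∪ {T} = {A,T} (union, +1)
CEOW@2: {A,T} ∩ {A,T} = {A,T} (intersection, +0)
CW@3: {G} ∪ {C} = {C,G} (union, +1)
EO@3: {A} ∩ {A} = {A} (intersection, +0)
CEOW@3: {C,G} ∪ {A} = {A,C,G} (union, +1)
CW@4: {C} ∩ {C} = {C} (intersection, +0)
EO@4: {T} ∪ {A} = {A,T} (union, +1)
CEOW@4: {C} ∪ {A,T} = {A,C,T} (union, +1)
CW@5: {T} ∪ {C} = {C,T} (union, +1)
EO@5: {C} ∩ {C} = {C} (intersection, +0)
CEOW@5: {C,T} ∩ {C} = {C} (intersection, +0)
CW@6: {A} ∪ {G} = {A,G} (union, +1)
EO@6: {A} ∪ {C} = {A,C} (union, +1)
CEOW@6: {A,G} ∩ {A,C} = {A} (intersection, +0)
per-site changes: [2, 3, 2, 2, 2, 1, 2]; total = 14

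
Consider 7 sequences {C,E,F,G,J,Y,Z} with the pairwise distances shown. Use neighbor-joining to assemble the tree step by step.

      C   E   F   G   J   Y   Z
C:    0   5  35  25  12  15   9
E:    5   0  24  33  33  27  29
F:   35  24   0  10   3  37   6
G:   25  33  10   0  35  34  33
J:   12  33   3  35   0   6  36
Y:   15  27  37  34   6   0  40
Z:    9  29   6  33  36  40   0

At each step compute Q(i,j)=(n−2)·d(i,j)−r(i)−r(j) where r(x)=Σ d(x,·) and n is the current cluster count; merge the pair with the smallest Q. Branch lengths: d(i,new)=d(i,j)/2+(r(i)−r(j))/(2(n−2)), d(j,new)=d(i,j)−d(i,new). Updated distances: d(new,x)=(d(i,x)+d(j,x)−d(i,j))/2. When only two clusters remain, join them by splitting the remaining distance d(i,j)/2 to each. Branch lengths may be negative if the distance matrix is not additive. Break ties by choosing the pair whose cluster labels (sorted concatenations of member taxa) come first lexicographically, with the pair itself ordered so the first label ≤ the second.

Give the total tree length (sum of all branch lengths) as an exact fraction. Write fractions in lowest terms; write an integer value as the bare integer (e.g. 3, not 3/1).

iteration 1: select J,Y (d=6, Q=-254); attach at lengths (-2/5, 32/5); label the merged cluster JY
  updated: d(C,JY)=21/2, d(E,JY)=27, d(F,JY)=17, d(G,JY)=63/2, d(JY,Z)=35
iteration 2: select F,G (d=10, Q=-369/2); attach at lengths (-1/16, 161/16); label the merged cluster FG
  updated: d(C,FG)=25, d(E,FG)=47/2, d(FG,JY)=77/4, d(FG,Z)=29/2
iteration 3: select FG,Z (d=29/2, Q=-505/4); attach at lengths (51/8, 65/8); label the merged cluster FGZ
  updated: d(C,FGZ)=39/4, d(E,FGZ)=19, d(FGZ,JY)=159/8
iteration 4: select C,E (d=5, Q=-265/4); attach at lengths (-63/16, 143/16); label the merged cluster CE
  updated: d(CE,FGZ)=95/8, d(CE,JY)=65/4
iteration 5: select CE,FGZ (d=95/8, Q=-48); attach at lengths (33/8, 31/4); label the merged cluster CEFGZ
  updated: d(CEFGZ,JY)=97/8
iteration 6: select CEFGZ,JY (d=97/8); attach at lengths (97/16, 97/16); label the merged cluster CEFGJYZ
final tree: (((C:-63/16,E:143/16):33/8,((F:-1/16,G:161/16):51/8,Z:65/8):31/4):97/16,(J:-2/5,Y:32/5):97/16)
total length: 119/2

119/2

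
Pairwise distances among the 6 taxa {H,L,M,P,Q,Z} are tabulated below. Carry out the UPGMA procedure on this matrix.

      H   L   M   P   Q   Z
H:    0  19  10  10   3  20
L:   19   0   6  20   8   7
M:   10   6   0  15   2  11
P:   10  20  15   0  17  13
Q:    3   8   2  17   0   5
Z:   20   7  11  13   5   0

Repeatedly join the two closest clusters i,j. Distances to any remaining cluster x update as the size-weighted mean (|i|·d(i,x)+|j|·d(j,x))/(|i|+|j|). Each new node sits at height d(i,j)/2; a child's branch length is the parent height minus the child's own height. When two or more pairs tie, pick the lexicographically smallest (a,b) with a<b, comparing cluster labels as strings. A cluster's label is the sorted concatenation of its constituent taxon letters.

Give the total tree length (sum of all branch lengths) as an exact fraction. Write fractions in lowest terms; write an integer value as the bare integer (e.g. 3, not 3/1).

57/2

iteration 1: select M,Q (d=2); attach at lengths (1, 1); label the merged cluster MQ
  updated: d(H,MQ)=13/2, d(L,MQ)=7, d(MQ,P)=16, d(MQ,Z)=8
iteration 2: select H,MQ (d=13/2); attach at lengths (13/4, 9/4); label the merged cluster HMQ
  updated: d(HMQ,L)=11, d(HMQ,P)=14, d(HMQ,Z)=12
iteration 3: select L,Z (d=7); attach at lengths (7/2, 7/2); label the merged cluster LZ
  updated: d(HMQ,LZ)=23/2, d(LZ,P)=33/2
iteration 4: select HMQ,LZ (d=23/2); attach at lengths (5/2, 9/4); label the merged cluster HLMQZ
  updated: d(HLMQZ,P)=15
iteration 5: select HLMQZ,P (d=15); attach at lengths (7/4, 15/2); label the merged cluster HLMPQZ
final tree: (((H:13/4,(M:1,Q:1):9/4):5/2,(L:7/2,Z:7/2):9/4):7/4,P:15/2)
total length: 57/2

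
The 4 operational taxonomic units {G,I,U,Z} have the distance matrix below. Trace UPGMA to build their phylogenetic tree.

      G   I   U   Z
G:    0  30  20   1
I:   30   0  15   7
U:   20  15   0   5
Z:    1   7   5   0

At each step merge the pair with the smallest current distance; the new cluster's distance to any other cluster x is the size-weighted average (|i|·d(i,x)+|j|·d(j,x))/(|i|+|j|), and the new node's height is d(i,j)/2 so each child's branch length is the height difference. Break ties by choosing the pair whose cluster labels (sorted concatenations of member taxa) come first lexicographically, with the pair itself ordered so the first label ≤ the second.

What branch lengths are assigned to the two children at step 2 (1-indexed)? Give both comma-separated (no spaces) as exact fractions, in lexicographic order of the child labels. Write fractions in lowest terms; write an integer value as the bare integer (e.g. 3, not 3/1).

1. join G+Z (d=1) ⇒ GZ; edges |G|=1/2, |Z|=1/2
  updated: d(GZ,I)=37/2, d(GZ,U)=25/2
2. join GZ+U (d=25/2) ⇒ GUZ; edges |GZ|=23/4, |U|=25/4
  updated: d(GUZ,I)=52/3
3. join GUZ+I (d=52/3) ⇒ GIUZ; edges |GUZ|=29/12, |I|=26/3
final tree: (((G:1/2,Z:1/2):23/4,U:25/4):29/12,I:26/3)
total length: 289/12

23/4,25/4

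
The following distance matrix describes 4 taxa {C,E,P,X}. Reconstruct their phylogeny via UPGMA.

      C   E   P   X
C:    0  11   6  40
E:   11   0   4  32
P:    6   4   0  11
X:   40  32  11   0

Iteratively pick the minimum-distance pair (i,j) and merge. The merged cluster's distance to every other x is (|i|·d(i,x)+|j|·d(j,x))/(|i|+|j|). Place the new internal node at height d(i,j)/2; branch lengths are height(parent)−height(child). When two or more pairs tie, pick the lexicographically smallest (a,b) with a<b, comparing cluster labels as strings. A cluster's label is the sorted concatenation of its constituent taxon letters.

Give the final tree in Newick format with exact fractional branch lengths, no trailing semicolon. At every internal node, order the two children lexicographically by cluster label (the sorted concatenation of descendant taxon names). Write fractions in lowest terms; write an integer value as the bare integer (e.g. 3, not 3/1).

step 1: merge (E,P) at d=4; branch lengths E→2, P→2; new cluster EP
  updated: d(C,EP)=17/2, d(EP,X)=43/2
step 2: merge (C,EP) at d=17/2; branch lengths C→17/4, EP→9/4; new cluster CEP
  updated: d(CEP,X)=83/3
step 3: merge (CEP,X) at d=83/3; branch lengths CEP→115/12, X→83/6; new cluster CEPX
final tree: ((C:17/4,(E:2,P:2):9/4):115/12,X:83/6)
total length: 407/12

((C:17/4,(E:2,P:2):9/4):115/12,X:83/6)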